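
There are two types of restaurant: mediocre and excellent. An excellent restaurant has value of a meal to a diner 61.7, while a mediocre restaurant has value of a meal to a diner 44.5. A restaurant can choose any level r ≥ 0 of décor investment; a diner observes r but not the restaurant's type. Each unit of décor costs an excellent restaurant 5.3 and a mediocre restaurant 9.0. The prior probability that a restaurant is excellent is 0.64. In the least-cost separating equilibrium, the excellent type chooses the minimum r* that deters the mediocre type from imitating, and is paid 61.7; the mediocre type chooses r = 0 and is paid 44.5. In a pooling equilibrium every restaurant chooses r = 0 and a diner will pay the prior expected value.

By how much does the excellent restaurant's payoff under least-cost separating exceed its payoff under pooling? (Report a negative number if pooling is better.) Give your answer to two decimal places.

-3.94

Least-cost separating signal: r* solves 44.5 = 61.7 − 9.0·r*, so r* = (61.7 − 44.5)/9.0 ≈ 1.9111.
Excellent type's separating payoff: 61.7 − 5.3 × r* = 61.7 − 5.3 × (61.7 − 44.5)/9.0 = 61.7 − 91.16/9.0 ≈ 51.5711.
Pooling payoff: 0.64 × 61.7 + 0.36 × 44.5 = 55.508.
Difference: 51.5711 − 55.508 = -3.9369, i.e. -3.94 to two decimal places.
The excellent type would prefer the pooling outcome.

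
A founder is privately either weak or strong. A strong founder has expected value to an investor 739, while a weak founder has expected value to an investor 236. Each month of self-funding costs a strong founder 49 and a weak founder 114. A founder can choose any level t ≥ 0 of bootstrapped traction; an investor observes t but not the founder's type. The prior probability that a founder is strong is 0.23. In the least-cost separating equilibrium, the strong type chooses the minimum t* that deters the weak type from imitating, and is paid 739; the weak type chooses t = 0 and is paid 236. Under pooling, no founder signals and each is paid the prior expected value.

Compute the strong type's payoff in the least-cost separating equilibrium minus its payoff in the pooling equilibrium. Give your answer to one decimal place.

Least-cost separating signal: t* solves 236 = 739 − 114·t*, so t* = (739 − 236)/114 ≈ 4.4123.
Strong type's separating payoff: 739 − 49 × t* = 739 − 49 × (739 − 236)/114 = 739 − 24647/114 ≈ 522.798.
Pooling payoff: 0.23 × 739 + 0.77 × 236 = 351.69.
Difference: 522.798 − 351.69 = 171.108, i.e. 171.1 to one decimal place.
The strong type prefers to separate.

171.1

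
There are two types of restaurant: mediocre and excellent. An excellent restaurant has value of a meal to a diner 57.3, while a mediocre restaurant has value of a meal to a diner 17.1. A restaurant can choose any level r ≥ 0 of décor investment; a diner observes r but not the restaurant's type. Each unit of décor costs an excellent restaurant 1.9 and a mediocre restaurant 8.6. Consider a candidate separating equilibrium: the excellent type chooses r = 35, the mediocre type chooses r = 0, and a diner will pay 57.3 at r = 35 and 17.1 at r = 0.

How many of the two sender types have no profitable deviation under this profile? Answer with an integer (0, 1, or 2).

1

Excellent type: signal → 57.3 − 1.9 × 35 = -9.2; deviate to 0 → 17.1. IC fails (-9.2 < 17.1).
Mediocre type: stay at 0 → 17.1; mimic → 57.3 − 8.6 × 35 = -243.7. IC holds (17.1 ≥ -243.7).
1 of 2 constraints hold, so this profile is not an equilibrium.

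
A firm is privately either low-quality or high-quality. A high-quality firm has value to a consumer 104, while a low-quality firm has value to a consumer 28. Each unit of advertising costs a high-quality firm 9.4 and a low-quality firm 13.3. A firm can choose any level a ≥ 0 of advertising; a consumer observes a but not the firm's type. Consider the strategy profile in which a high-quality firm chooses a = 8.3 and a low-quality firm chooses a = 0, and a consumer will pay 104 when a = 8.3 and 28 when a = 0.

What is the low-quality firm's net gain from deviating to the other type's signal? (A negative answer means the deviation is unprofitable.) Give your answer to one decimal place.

-34.4

Playing a = 0 the low-quality firm receives 28.
Deviating to a = 8.3 brings payment 104 at cost 13.3 × 8.3 = 110.39, netting -6.39.
Gain from deviating: -6.39 − 28 = -34.39, i.e. -34.4 to one decimal place.
The gain is negative, so the low-quality type's incentive-compatibility constraint is satisfied.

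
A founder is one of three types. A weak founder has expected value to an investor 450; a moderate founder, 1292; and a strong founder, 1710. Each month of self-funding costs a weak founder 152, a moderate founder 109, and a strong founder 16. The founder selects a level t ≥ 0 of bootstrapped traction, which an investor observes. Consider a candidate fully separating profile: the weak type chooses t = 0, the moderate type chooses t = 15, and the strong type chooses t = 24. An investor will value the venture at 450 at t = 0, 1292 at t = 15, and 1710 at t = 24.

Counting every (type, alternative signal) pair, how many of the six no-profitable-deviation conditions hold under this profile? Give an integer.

Moderate (own payoff 1292 − 109×15 = -343): to t=0 gives 450 → profitable ✗; to t=24 gives 1710 − 109×24 = -906 → no gain ✓.
Strong (own payoff 1710 − 16×24 = 1326): to t=0 gives 450 → no gain ✓; to t=15 gives 1292 − 16×15 = 1052 → no gain ✓.
Weak (own payoff 450): to t=15 gives 1292 − 152×15 = -988 → no gain ✓; to t=24 gives 1710 − 152×24 = -1938 → no gain ✓.
5 of the 6 constraints hold; not an equilibrium.

5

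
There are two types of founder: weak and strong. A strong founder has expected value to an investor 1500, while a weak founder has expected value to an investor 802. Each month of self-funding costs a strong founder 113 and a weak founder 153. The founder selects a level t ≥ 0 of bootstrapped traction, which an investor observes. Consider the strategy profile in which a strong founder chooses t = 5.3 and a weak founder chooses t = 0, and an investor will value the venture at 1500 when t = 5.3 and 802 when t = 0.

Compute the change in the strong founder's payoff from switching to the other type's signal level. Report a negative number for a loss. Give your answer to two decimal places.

-99.10

Playing t = 5.3 the strong founder receives 1500 − 113 × 5.3 = 901.1.
Deviating to t = 0 yields 802 instead.
Gain from deviating: 802 − 901.1 = -99.10.
The gain is negative, so the strong type's incentive-compatibility constraint is satisfied.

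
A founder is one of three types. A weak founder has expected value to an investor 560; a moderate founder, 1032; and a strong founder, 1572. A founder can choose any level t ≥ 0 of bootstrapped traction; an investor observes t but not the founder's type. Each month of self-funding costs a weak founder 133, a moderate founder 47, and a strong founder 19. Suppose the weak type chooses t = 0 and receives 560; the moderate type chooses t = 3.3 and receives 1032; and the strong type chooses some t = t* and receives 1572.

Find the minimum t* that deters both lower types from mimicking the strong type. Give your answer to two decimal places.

14.79

Moderate type (on-path payoff 1032 − 47×3.3 = 876.9) won't mimic when 876.9 ≥ 1572 − 47·t*, i.e. t* ≥ 14.79.
Weak type (on-path payoff 560) won't mimic when 560 ≥ 1572 − 133·t*, i.e. t* ≥ 7.61.
Both must hold, so t* = max(7.61, 14.79) = 14.79. The moderate type's constraint binds.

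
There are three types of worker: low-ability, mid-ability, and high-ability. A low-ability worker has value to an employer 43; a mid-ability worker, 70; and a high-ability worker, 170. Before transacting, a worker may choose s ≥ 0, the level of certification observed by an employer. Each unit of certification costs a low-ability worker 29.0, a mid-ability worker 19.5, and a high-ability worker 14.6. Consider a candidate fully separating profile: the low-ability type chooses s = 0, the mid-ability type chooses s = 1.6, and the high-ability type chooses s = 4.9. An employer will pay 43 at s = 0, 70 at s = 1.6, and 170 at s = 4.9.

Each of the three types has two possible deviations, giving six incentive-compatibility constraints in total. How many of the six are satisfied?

4

High-ability (own payoff 170 − 14.6×4.9 = 98.46): to s=0 gives 43 → no gain ✓; to s=1.6 gives 70 − 14.6×1.6 = 46.64 → no gain ✓.
Mid-ability (own payoff 70 − 19.5×1.6 = 38.8): to s=0 gives 43 → profitable ✗; to s=4.9 gives 170 − 19.5×4.9 = 74.45 → profitable ✗.
Low-ability (own payoff 43): to s=1.6 gives 70 − 29.0×1.6 = 23.6 → no gain ✓; to s=4.9 gives 170 − 29.0×4.9 = 27.9 → no gain ✓.
4 of the 6 constraints hold; not an equilibrium.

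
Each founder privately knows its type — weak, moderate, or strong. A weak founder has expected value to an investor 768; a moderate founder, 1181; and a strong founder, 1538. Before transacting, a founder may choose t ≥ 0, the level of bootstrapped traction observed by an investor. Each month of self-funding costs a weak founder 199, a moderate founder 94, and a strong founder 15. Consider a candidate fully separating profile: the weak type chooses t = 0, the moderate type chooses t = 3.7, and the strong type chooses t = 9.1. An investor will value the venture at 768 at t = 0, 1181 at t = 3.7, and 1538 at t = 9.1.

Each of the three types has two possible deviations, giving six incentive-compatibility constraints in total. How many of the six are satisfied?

Weak (own payoff 768): to t=3.7 gives 1181 − 199×3.7 = 444.7 → no gain ✓; to t=9.1 gives 1538 − 199×9.1 = -272.9 → no gain ✓.
Strong (own payoff 1538 − 15×9.1 = 1401.5): to t=0 gives 768 → no gain ✓; to t=3.7 gives 1181 − 15×3.7 = 1125.5 → no gain ✓.
Moderate (own payoff 1181 − 94×3.7 = 833.2): to t=0 gives 768 → no gain ✓; to t=9.1 gives 1538 − 94×9.1 = 682.6 → no gain ✓.
6 of the 6 constraints hold; this profile is a separating equilibrium.

6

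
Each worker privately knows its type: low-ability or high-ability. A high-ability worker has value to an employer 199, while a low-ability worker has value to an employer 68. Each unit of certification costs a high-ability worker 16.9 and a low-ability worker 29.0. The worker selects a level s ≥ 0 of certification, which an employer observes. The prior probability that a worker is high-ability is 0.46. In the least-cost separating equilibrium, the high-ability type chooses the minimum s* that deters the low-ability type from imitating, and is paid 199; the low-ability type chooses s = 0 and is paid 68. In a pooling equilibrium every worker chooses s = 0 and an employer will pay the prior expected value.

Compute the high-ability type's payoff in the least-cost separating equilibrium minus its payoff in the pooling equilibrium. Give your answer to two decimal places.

-5.60

Least-cost separating signal: s* solves 68 = 199 − 29.0·s*, so s* = (199 − 68)/29.0 ≈ 4.5172.
High-ability type's separating payoff: 199 − 16.9 × s* = 199 − 16.9 × (199 − 68)/29.0 = 199 − 2213.9/29.0 ≈ 122.6586.
Pooling payoff: 0.46 × 199 + 0.54 × 68 = 128.26.
Difference: 122.6586 − 128.26 = -5.6014, i.e. -5.60 to two decimal places.
The high-ability type would prefer the pooling outcome.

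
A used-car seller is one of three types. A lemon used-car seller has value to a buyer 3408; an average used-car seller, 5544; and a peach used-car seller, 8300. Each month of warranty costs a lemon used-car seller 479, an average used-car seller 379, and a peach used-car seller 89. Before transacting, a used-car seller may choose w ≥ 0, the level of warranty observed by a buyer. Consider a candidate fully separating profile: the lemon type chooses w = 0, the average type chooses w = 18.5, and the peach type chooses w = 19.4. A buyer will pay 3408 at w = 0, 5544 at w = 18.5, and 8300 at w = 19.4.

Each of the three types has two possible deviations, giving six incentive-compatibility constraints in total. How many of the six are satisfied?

4

Lemon (own payoff 3408): to w=18.5 gives 5544 − 479×18.5 = -3317.5 → no gain ✓; to w=19.4 gives 8300 − 479×19.4 = -992.6 → no gain ✓.
Peach (own payoff 8300 − 89×19.4 = 6573.4): to w=0 gives 3408 → no gain ✓; to w=18.5 gives 5544 − 89×18.5 = 3897.5 → no gain ✓.
Average (own payoff 5544 − 379×18.5 = -1467.5): to w=0 gives 3408 → profitable ✗; to w=19.4 gives 8300 − 379×19.4 = 947.4 → profitable ✗.
4 of the 6 constraints hold; not an equilibrium.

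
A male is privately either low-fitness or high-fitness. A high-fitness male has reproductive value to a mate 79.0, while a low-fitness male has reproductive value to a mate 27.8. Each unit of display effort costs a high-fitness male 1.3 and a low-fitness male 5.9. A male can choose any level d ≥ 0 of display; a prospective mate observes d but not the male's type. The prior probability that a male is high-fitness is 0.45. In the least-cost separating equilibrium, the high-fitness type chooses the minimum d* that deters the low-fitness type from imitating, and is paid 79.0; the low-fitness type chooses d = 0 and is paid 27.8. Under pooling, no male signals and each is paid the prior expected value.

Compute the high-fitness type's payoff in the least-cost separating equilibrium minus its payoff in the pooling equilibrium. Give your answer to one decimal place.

16.9

Least-cost separating signal: d* solves 27.8 = 79.0 − 5.9·d*, so d* = (79.0 − 27.8)/5.9 ≈ 8.6780.
High-fitness type's separating payoff: 79.0 − 1.3 × d* = 79.0 − 1.3 × (79.0 − 27.8)/5.9 = 79.0 − 66.56/5.9 ≈ 67.719.
Pooling payoff: 0.45 × 79.0 + 0.55 × 27.8 = 50.84.
Difference: 67.719 − 50.84 = 16.879, i.e. 16.9 to one decimal place.
The high-fitness type prefers to separate.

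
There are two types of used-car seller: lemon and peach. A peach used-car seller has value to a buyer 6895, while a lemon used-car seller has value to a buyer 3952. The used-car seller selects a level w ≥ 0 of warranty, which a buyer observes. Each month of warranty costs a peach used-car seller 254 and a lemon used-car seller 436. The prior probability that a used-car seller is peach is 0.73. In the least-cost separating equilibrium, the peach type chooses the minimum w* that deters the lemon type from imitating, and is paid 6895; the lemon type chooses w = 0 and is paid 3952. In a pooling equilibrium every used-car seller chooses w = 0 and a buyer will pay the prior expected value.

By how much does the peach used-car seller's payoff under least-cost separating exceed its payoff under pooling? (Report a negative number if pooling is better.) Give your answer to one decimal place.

Least-cost separating signal: w* solves 3952 = 6895 − 436·w*, so w* = (6895 − 3952)/436 = 6.75.
Peach type's separating payoff: 6895 − 254 × w* = 6895 − 254 × (6895 − 3952)/436 = 6895 − 747522/436 = 5180.5.
Pooling payoff: 0.73 × 6895 + 0.27 × 3952 = 6100.39.
Difference: 5180.5 − 6100.39 = -919.89, i.e. -919.9 to one decimal place.
The peach type would prefer the pooling outcome.

-919.9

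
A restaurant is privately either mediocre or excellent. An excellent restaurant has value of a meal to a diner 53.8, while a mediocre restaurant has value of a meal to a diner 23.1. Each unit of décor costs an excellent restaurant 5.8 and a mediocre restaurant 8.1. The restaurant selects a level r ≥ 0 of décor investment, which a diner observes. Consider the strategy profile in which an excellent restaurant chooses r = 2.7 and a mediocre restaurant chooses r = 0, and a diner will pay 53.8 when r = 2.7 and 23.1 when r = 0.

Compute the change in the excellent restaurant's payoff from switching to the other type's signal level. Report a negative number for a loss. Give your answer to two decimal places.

-15.04

Playing r = 2.7 the excellent restaurant receives 53.8 − 5.8 × 2.7 = 38.14.
Deviating to r = 0 yields 23.1 instead.
Gain from deviating: 23.1 − 38.14 = -15.04.
The gain is negative, so the excellent type's incentive-compatibility constraint is satisfied.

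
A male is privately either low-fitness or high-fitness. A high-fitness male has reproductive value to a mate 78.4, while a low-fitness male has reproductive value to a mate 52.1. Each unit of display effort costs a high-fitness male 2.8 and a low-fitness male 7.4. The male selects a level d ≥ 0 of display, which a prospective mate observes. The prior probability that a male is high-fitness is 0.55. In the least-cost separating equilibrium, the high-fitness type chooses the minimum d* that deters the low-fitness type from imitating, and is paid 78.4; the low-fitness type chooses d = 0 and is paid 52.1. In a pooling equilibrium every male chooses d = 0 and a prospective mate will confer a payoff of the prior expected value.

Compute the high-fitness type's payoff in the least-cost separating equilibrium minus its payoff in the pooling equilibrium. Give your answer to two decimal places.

1.88

Least-cost separating signal: d* solves 52.1 = 78.4 − 7.4·d*, so d* = (78.4 − 52.1)/7.4 ≈ 3.5541.
High-fitness type's separating payoff: 78.4 − 2.8 × d* = 78.4 − 2.8 × (78.4 − 52.1)/7.4 = 78.4 − 73.64/7.4 ≈ 68.4486.
Pooling payoff: 0.55 × 78.4 + 0.45 × 52.1 = 66.565.
Difference: 68.4486 − 66.565 = 1.8836, i.e. 1.88 to two decimal places.
The high-fitness type prefers to separate.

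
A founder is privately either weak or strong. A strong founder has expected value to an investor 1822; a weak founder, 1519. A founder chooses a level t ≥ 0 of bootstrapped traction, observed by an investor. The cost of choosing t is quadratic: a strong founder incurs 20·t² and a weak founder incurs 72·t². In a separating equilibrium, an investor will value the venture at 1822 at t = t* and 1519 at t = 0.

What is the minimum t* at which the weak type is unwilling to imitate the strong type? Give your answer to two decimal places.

2.05

The weak type at t = 0 receives 1519; imitating at t* yields 1822 − 72·t*².
Indifference: 1519 = 1822 − 72·t*², so t*² = (1822 − 1519) / 72 ≈ 4.2083.
t* = √4.2083 ≈ 2.05.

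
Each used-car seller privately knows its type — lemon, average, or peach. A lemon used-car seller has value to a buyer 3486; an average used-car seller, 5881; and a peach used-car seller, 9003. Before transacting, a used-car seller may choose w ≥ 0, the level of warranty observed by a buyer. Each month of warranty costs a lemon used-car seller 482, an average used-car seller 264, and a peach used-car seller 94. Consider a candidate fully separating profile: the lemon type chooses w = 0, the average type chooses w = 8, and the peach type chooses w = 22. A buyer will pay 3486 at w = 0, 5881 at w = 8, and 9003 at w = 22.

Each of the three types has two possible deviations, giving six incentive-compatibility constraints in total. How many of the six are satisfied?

Peach (own payoff 9003 − 94×22 = 6935): to w=0 gives 3486 → no gain ✓; to w=8 gives 5881 − 94×8 = 5129 → no gain ✓.
Average (own payoff 5881 − 264×8 = 3769): to w=0 gives 3486 → no gain ✓; to w=22 gives 9003 − 264×22 = 3195 → no gain ✓.
Lemon (own payoff 3486): to w=8 gives 5881 − 482×8 = 2025 → no gain ✓; to w=22 gives 9003 − 482×22 = -1601 → no gain ✓.
6 of the 6 constraints hold; this profile is a separating equilibrium.

6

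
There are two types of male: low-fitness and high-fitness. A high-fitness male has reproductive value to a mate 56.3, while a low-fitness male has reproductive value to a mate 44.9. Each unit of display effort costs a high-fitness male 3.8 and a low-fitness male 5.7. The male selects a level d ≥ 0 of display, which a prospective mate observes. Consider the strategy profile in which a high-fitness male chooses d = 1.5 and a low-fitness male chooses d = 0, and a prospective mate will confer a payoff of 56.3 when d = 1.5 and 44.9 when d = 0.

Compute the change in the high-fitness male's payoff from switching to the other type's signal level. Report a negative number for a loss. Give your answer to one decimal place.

Playing d = 1.5 the high-fitness male receives 56.3 − 3.8 × 1.5 = 50.6.
Deviating to d = 0 yields 44.9 instead.
Gain from deviating: 44.9 − 50.6 = -5.7.
The gain is negative, so the high-fitness type's incentive-compatibility constraint is satisfied.

-5.7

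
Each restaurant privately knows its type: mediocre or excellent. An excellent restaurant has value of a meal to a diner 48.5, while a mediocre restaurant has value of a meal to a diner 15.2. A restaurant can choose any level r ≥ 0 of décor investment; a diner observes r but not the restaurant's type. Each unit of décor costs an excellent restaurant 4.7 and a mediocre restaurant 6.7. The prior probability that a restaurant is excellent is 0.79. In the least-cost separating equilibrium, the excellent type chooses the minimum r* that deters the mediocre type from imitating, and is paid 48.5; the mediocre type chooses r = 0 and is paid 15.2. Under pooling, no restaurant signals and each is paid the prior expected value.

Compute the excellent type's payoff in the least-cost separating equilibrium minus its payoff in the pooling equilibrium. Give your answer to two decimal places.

-16.37

Least-cost separating signal: r* solves 15.2 = 48.5 − 6.7·r*, so r* = (48.5 − 15.2)/6.7 ≈ 4.9701.
Excellent type's separating payoff: 48.5 − 4.7 × r* = 48.5 − 4.7 × (48.5 − 15.2)/6.7 = 48.5 − 156.51/6.7 ≈ 25.1403.
Pooling payoff: 0.79 × 48.5 + 0.21 × 15.2 = 41.507.
Difference: 25.1403 − 41.507 = -16.3667, i.e. -16.37 to two decimal places.
The excellent type would prefer the pooling outcome.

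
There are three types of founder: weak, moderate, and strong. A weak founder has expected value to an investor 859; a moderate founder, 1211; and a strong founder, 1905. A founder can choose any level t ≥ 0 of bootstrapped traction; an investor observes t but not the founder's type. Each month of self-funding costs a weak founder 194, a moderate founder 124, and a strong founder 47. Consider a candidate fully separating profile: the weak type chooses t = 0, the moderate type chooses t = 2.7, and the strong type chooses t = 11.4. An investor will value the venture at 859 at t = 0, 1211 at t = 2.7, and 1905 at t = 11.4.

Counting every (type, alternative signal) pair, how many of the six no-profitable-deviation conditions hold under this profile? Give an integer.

Weak (own payoff 859): to t=2.7 gives 1211 − 194×2.7 = 687.2 → no gain ✓; to t=11.4 gives 1905 − 194×11.4 = -306.6 → no gain ✓.
Strong (own payoff 1905 − 47×11.4 = 1369.2): to t=0 gives 859 → no gain ✓; to t=2.7 gives 1211 − 47×2.7 = 1084.1 → no gain ✓.
Moderate (own payoff 1211 − 124×2.7 = 876.2): to t=0 gives 859 → no gain ✓; to t=11.4 gives 1905 − 124×11.4 = 491.4 → no gain ✓.
6 of the 6 constraints hold; this profile is a separating equilibrium.

6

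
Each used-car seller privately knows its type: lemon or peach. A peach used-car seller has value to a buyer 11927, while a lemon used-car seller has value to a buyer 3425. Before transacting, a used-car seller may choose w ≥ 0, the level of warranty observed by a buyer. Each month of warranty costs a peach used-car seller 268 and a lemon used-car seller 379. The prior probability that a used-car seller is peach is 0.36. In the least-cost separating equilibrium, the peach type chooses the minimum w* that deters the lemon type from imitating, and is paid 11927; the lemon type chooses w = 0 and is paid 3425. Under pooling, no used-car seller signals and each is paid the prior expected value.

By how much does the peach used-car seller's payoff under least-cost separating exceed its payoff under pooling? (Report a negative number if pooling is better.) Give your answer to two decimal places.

Least-cost separating signal: w* solves 3425 = 11927 − 379·w*, so w* = (11927 − 3425)/379 ≈ 22.4327.
Peach type's separating payoff: 11927 − 268 × w* = 11927 − 268 × (11927 − 3425)/379 = 11927 − 2278536/379 ≈ 5915.0317.
Pooling payoff: 0.36 × 11927 + 0.64 × 3425 = 6485.72.
Difference: 5915.0317 − 6485.72 = -570.6883, i.e. -570.69 to two decimal places.
The peach type would prefer the pooling outcome.

-570.69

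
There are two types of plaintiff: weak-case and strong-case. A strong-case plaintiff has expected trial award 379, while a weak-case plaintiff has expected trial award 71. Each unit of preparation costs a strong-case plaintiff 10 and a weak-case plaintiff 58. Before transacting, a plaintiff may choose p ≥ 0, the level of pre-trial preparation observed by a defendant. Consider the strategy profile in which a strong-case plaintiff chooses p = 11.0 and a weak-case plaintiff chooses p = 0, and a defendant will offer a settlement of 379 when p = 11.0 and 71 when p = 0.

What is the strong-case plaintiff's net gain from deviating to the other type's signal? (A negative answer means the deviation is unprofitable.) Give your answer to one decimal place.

Playing p = 11.0 the strong-case plaintiff receives 379 − 10 × 11.0 = 269.
Deviating to p = 0 yields 71 instead.
Gain from deviating: 71 − 269 = -198.0.
The gain is negative, so the strong-case type's incentive-compatibility constraint is satisfied.

-198.0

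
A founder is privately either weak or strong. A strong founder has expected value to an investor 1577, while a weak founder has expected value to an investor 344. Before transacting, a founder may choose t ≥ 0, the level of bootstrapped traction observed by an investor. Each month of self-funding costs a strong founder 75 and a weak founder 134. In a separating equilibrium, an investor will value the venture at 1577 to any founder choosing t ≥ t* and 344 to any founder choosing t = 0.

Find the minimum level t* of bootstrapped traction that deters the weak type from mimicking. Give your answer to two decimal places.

9.20

A weak founder choosing t = 0 receives 344.
Imitating at t* instead would pay 1577 at cost 134·t*, netting 1577 − 134·t*.
Indifference: 344 = 1577 − 134·t*, so t* = (1577 − 344) / 134 ≈ 9.20.
At t* the weak type's incentive constraint just binds; the strong type strictly prefers t* since its per-unit cost is lower.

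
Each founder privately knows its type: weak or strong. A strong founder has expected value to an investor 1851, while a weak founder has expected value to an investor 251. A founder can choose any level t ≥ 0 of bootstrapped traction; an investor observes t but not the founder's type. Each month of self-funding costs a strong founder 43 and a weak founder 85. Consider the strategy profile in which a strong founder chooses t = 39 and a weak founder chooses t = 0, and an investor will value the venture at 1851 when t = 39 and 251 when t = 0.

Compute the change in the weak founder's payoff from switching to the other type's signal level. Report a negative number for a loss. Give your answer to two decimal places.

Playing t = 0 the weak founder receives 251.
Deviating to t = 39 brings payment 1851 at cost 85 × 39 = 3315, netting -1464.
Gain from deviating: -1464 − 251 = -1715.00.
The gain is negative, so the weak type's incentive-compatibility constraint is satisfied.

-1715.00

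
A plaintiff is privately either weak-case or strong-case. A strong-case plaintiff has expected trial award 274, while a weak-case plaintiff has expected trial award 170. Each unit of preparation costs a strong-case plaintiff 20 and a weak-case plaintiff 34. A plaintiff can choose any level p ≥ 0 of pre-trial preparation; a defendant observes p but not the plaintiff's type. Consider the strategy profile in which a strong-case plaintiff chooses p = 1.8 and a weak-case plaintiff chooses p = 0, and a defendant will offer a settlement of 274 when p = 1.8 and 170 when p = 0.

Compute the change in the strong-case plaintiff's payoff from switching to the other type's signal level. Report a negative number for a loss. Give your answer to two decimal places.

-68.00

Playing p = 1.8 the strong-case plaintiff receives 274 − 20 × 1.8 = 238.
Deviating to p = 0 yields 170 instead.
Gain from deviating: 170 − 238 = -68.00.
The gain is negative, so the strong-case type's incentive-compatibility constraint is satisfied.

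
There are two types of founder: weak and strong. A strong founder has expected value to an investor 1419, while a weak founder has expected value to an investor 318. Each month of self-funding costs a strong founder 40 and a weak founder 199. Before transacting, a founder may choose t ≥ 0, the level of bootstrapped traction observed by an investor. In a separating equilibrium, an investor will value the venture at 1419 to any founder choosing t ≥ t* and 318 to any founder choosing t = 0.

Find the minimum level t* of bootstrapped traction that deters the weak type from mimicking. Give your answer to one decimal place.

5.5

A weak founder choosing t = 0 receives 318.
Imitating at t* instead would pay 1419 at cost 199·t*, netting 1419 − 199·t*.
Indifference: 318 = 1419 − 199·t*, so t* = (1419 − 318) / 199 ≈ 5.5.
This is the weak type's binding incentive-compatibility constraint; any t ≥ 5.5 sustains separation on that side.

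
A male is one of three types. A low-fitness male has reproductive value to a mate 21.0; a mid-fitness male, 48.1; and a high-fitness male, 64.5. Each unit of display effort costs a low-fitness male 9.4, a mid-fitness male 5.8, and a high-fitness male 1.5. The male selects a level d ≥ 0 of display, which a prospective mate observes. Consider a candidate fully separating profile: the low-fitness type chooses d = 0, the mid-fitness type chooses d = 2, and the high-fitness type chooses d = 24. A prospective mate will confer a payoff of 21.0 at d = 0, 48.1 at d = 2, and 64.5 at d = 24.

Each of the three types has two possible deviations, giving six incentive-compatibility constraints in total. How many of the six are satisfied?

Low-fitness (own payoff 21.0): to d=2 gives 48.1 − 9.4×2 = 29.3 → profitable ✗; to d=24 gives 64.5 − 9.4×24 = -161.1 → no gain ✓.
Mid-fitness (own payoff 48.1 − 5.8×2 = 36.5): to d=0 gives 21.0 → no gain ✓; to d=24 gives 64.5 − 5.8×24 = -74.7 → no gain ✓.
High-fitness (own payoff 64.5 − 1.5×24 = 28.5): to d=0 gives 21.0 → no gain ✓; to d=2 gives 48.1 − 1.5×2 = 45.1 → profitable ✗.
4 of the 6 constraints hold; not an equilibrium.

4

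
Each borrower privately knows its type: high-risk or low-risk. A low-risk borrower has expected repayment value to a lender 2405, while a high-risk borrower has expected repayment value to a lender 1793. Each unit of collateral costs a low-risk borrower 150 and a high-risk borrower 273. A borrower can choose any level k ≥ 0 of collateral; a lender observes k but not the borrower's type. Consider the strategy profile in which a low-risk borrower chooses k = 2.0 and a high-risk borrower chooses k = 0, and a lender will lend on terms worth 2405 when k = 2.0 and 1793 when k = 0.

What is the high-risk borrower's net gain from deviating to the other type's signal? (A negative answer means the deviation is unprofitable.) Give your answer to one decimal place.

Playing k = 0 the high-risk borrower receives 1793.
Deviating to k = 2.0 brings payment 2405 at cost 273 × 2.0 = 546, netting 1859.
Gain from deviating: 1859 − 1793 = 66.0.
The gain is positive, so the high-risk type's incentive-compatibility constraint is violated — this profile is not a separating equilibrium.

66.0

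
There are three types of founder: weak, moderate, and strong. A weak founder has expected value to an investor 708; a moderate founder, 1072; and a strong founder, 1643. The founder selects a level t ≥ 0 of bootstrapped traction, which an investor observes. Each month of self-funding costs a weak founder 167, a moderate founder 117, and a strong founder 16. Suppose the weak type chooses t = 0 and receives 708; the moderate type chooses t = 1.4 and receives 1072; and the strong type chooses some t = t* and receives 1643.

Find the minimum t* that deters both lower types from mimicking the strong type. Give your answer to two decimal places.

6.28

Moderate type (on-path payoff 1072 − 117×1.4 = 908.2) won't mimic when 908.2 ≥ 1643 − 117·t*, i.e. t* ≥ 6.28.
Weak type (on-path payoff 708) won't mimic when 708 ≥ 1643 − 167·t*, i.e. t* ≥ 5.60.
Both must hold, so t* = max(5.60, 6.28) = 6.28. The moderate type's constraint binds.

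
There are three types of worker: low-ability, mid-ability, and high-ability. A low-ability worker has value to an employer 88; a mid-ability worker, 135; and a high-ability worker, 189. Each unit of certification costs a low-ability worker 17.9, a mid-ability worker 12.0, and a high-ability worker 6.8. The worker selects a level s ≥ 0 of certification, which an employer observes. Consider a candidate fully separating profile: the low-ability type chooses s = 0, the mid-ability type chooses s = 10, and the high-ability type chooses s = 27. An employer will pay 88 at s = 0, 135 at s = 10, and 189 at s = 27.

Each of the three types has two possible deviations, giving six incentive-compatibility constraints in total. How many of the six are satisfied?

Mid-ability (own payoff 135 − 12.0×10 = 15): to s=0 gives 88 → profitable ✗; to s=27 gives 189 − 12.0×27 = -135 → no gain ✓.
Low-ability (own payoff 88): to s=10 gives 135 − 17.9×10 = -44 → no gain ✓; to s=27 gives 189 − 17.9×27 = -294.3 → no gain ✓.
High-ability (own payoff 189 − 6.8×27 = 5.4): to s=0 gives 88 → profitable ✗; to s=10 gives 135 − 6.8×10 = 67 → profitable ✗.
3 of the 6 constraints hold; not an equilibrium.

3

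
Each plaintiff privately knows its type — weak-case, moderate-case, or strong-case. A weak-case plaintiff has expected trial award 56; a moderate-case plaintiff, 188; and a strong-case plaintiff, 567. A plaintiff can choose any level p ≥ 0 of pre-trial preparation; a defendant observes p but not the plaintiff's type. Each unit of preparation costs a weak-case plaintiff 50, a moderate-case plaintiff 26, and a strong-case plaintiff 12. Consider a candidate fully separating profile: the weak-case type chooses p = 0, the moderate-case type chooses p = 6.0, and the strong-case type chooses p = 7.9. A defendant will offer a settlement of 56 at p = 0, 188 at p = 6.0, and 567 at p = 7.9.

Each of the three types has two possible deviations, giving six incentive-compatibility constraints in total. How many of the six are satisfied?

Weak-case (own payoff 56): to p=6.0 gives 188 − 50×6.0 = -112 → no gain ✓; to p=7.9 gives 567 − 50×7.9 = 172 → profitable ✗.
Moderate-case (own payoff 188 − 26×6.0 = 32): to p=0 gives 56 → profitable ✗; to p=7.9 gives 567 − 26×7.9 = 361.6 → profitable ✗.
Strong-case (own payoff 567 − 12×7.9 = 472.2): to p=0 gives 56 → no gain ✓; to p=6.0 gives 188 − 12×6.0 = 116 → no gain ✓.
3 of the 6 constraints hold; not an equilibrium.

3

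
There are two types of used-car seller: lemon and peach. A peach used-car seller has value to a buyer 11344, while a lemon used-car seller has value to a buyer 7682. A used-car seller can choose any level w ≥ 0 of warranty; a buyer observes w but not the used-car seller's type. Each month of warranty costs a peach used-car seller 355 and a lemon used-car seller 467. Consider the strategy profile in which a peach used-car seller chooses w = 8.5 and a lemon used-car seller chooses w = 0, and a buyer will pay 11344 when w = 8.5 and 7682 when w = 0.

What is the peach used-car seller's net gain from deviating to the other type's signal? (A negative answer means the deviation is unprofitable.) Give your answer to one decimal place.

-644.5

Playing w = 8.5 the peach used-car seller receives 11344 − 355 × 8.5 = 8326.5.
Deviating to w = 0 yields 7682 instead.
Gain from deviating: 7682 − 8326.5 = -644.5.
The gain is negative, so the peach type's incentive-compatibility constraint is satisfied.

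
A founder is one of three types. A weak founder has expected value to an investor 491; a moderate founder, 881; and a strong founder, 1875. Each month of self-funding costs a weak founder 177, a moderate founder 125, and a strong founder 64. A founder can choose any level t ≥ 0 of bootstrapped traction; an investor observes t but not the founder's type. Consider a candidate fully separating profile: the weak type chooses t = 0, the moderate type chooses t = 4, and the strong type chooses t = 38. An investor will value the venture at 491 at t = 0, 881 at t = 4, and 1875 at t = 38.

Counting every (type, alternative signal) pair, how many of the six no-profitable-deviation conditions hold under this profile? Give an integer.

3

Moderate (own payoff 881 − 125×4 = 381): to t=0 gives 491 → profitable ✗; to t=38 gives 1875 − 125×38 = -2875 → no gain ✓.
Strong (own payoff 1875 − 64×38 = -557): to t=0 gives 491 → profitable ✗; to t=4 gives 881 − 64×4 = 625 → profitable ✗.
Weak (own payoff 491): to t=4 gives 881 − 177×4 = 173 → no gain ✓; to t=38 gives 1875 − 177×38 = -4851 → no gain ✓.
3 of the 6 constraints hold; not an equilibrium.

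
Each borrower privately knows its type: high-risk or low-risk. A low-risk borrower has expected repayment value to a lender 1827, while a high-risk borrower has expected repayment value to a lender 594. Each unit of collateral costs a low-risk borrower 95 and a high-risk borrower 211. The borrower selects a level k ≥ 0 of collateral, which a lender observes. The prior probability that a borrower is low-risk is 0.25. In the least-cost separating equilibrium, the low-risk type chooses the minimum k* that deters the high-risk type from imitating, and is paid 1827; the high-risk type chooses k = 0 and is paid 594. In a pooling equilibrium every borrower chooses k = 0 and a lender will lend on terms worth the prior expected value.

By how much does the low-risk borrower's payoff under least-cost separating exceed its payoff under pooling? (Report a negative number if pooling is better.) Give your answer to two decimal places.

Least-cost separating signal: k* solves 594 = 1827 − 211·k*, so k* = (1827 − 594)/211 ≈ 5.8436.
Low-risk type's separating payoff: 1827 − 95 × k* = 1827 − 95 × (1827 − 594)/211 = 1827 − 117135/211 ≈ 1271.8578.
Pooling payoff: 0.25 × 1827 + 0.75 × 594 = 902.25.
Difference: 1271.8578 − 902.25 = 369.6078, i.e. 369.61 to two decimal places.
The low-risk type prefers to separate.

369.61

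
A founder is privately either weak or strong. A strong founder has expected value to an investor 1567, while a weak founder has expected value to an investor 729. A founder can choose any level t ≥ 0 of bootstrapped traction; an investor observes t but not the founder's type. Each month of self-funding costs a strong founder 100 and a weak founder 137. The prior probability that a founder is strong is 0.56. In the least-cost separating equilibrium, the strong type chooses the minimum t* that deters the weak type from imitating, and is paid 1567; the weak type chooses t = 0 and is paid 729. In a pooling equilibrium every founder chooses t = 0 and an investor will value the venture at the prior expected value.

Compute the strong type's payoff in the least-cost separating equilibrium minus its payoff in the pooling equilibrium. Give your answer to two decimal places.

Least-cost separating signal: t* solves 729 = 1567 − 137·t*, so t* = (1567 − 729)/137 ≈ 6.1168.
Strong type's separating payoff: 1567 − 100 × t* = 1567 − 100 × (1567 − 729)/137 = 1567 − 83800/137 ≈ 955.3212.
Pooling payoff: 0.56 × 1567 + 0.44 × 729 = 1198.28.
Difference: 955.3212 − 1198.28 = -242.9588, i.e. -242.96 to two decimal places.
The strong type would prefer the pooling outcome.

-242.96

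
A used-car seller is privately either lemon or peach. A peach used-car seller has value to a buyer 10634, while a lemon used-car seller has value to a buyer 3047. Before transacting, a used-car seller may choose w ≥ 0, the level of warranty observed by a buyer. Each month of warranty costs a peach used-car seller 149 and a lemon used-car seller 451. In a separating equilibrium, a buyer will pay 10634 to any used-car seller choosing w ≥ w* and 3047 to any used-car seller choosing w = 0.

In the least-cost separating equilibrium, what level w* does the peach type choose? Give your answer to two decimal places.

16.82

A lemon used-car seller choosing w = 0 receives 3047.
Imitating at w* instead would pay 10634 at cost 451·w*, netting 10634 − 451·w*.
Indifference: 3047 = 10634 − 451·w*, so w* = (10634 − 3047) / 451 ≈ 16.82.
At w* the lemon type's incentive constraint just binds; the peach type strictly prefers w* since its per-unit cost is lower.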